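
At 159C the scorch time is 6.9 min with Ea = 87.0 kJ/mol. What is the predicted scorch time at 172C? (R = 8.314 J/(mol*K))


Convert temperatures: T1 = 159 + 273.15 = 432.15 K, T2 = 172 + 273.15 = 445.15 K
ts2_new = 6.9 * exp(87000 / 8.314 * (1/445.15 - 1/432.15))
1/T2 - 1/T1 = -6.7578e-05
ts2_new = 3.4 min

3.4 min


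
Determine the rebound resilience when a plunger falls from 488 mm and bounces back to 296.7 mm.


Resilience = h_rebound / h_drop * 100
= 296.7 / 488 * 100
= 60.8%

60.8%


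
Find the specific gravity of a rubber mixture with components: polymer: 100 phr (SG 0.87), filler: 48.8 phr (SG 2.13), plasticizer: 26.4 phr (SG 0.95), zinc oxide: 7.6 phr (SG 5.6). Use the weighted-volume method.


Sum of weights = 182.8
Volume contributions:
  polymer: 100/0.87 = 114.9425
  filler: 48.8/2.13 = 22.9108
  plasticizer: 26.4/0.95 = 27.7895
  zinc oxide: 7.6/5.6 = 1.3571
Sum of volumes = 166.9999
SG = 182.8 / 166.9999 = 1.095

SG = 1.095


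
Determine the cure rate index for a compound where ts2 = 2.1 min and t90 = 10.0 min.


CRI = 100 / (t90 - ts2)
= 100 / (10.0 - 2.1)
= 100 / 7.9
= 12.66 min^-1

12.66 min^-1


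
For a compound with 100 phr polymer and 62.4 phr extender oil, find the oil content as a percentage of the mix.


Oil % = oil / (100 + oil) * 100
= 62.4 / (100 + 62.4) * 100
= 62.4 / 162.4 * 100
= 38.42%

38.42%


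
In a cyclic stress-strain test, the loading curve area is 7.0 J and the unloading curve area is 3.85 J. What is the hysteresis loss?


Hysteresis loss = loading - unloading
= 7.0 - 3.85
= 3.15 J

3.15 J


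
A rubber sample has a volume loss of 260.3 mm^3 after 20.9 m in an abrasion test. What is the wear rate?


Rate = volume_loss / distance
= 260.3 / 20.9
= 12.455 mm^3/m

12.455 mm^3/m


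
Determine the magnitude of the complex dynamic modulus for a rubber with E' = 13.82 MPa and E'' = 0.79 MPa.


|E*| = sqrt(E'^2 + E''^2)
= sqrt(13.82^2 + 0.79^2)
= sqrt(190.9924 + 0.6241)
= 13.843 MPa

13.843 MPa


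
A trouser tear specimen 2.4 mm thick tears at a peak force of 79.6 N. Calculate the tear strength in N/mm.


Tear strength = force / thickness
= 79.6 / 2.4
= 33.17 N/mm

33.17 N/mm


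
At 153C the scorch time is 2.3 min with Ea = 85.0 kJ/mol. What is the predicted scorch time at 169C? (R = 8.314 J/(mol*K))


Convert temperatures: T1 = 153 + 273.15 = 426.15 K, T2 = 169 + 273.15 = 442.15 K
ts2_new = 2.3 * exp(85000 / 8.314 * (1/442.15 - 1/426.15))
1/T2 - 1/T1 = -8.4916e-05
ts2_new = 0.97 min

0.97 min


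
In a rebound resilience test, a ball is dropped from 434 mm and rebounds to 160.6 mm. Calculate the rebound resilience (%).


Resilience = h_rebound / h_drop * 100
= 160.6 / 434 * 100
= 37.0%

37.0%


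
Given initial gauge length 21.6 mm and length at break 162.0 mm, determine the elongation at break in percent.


Elongation = (Lf - L0) / L0 * 100
= (162.0 - 21.6) / 21.6 * 100
= 140.4 / 21.6 * 100
= 650.0%

650.0%


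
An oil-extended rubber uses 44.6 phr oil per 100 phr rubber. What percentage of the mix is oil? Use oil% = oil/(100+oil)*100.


Oil % = oil / (100 + oil) * 100
= 44.6 / (100 + 44.6) * 100
= 44.6 / 144.6 * 100
= 30.84%

30.84%


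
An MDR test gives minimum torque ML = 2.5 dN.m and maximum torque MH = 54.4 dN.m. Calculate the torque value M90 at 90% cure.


M90 = ML + 0.9 * (MH - ML)
M90 = 2.5 + 0.9 * (54.4 - 2.5)
M90 = 2.5 + 0.9 * 51.9
M90 = 49.21 dN.m

49.21 dN.m


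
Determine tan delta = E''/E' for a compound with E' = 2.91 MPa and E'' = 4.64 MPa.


tan delta = E'' / E'
= 4.64 / 2.91
= 1.5945

tan delta = 1.5945


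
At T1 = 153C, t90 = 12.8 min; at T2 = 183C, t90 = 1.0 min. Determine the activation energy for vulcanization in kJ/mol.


T1 = 426.15 K, T2 = 456.15 K
1/T1 - 1/T2 = 1.5433e-04
ln(t1/t2) = ln(12.8/1.0) = 2.5494
Ea = 8.314 * 2.5494 / 1.5433e-04 = 137342.3942 J/mol
Ea = 137.34 kJ/mol

137.34 kJ/mol


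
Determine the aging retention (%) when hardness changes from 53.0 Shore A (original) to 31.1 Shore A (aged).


Retention = aged / original * 100
= 31.1 / 53.0 * 100
= 58.7%

58.7%


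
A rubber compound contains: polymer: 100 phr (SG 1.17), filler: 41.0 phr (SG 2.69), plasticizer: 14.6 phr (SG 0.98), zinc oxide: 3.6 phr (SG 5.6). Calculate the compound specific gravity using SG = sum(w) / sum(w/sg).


Sum of weights = 159.2
Volume contributions:
  polymer: 100/1.17 = 85.4701
  filler: 41.0/2.69 = 15.2416
  plasticizer: 14.6/0.98 = 14.8980
  zinc oxide: 3.6/5.6 = 0.6429
Sum of volumes = 116.2525
SG = 159.2 / 116.2525 = 1.369

SG = 1.369


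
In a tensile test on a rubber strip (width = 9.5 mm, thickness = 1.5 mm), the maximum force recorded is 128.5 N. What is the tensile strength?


Area = width * thickness = 9.5 * 1.5 = 14.25 mm^2
TS = force / area = 128.5 / 14.25 = 9.02 MPa

9.02 MPa


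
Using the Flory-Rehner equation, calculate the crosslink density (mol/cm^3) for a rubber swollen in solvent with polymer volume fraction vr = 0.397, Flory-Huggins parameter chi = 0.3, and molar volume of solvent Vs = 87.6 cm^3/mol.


ln(1 - vr) = ln(1 - 0.397) = -0.5058
Numerator = -((-0.5058) + 0.397 + 0.3 * 0.397^2) = 0.0616
Denominator = 87.6 * (0.397^(1/3) - 0.397/2) = 46.9939
nu = 0.0616 / 46.9939 = 0.0013 mol/cm^3

0.0013 mol/cm^3


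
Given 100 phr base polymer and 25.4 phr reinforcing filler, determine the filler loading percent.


Filler % = filler / (rubber + filler) * 100
= 25.4 / (100 + 25.4) * 100
= 25.4 / 125.4 * 100
= 20.26%

20.26%


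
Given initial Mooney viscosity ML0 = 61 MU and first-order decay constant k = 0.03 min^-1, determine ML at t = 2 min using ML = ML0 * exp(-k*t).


ML = ML0 * exp(-k * t)
ML = 61 * exp(-0.03 * 2)
ML = 61 * 0.9418
ML = 57.45 MU

57.45 MU


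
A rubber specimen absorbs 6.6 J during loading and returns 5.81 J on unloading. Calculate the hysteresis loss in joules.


Hysteresis loss = loading - unloading
= 6.6 - 5.81
= 0.79 J

0.79 J


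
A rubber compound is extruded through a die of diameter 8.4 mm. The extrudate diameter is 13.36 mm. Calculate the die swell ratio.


Die swell ratio = D_extrudate / D_die
= 13.36 / 8.4
= 1.59

Die swell = 1.59


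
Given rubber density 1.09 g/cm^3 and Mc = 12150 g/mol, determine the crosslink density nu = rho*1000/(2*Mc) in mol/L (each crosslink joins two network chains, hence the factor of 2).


nu = rho * 1000 / (2 * Mc)
nu = 1.09 * 1000 / (2 * 12150)
nu = 1090.0 / 24300
nu = 0.0449 mol/L

0.0449 mol/L


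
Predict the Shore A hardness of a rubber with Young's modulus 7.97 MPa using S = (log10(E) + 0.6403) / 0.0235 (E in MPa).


log10(E) = 0.0235*S - 0.6403  =>  S = (log10(E) + 0.6403) / 0.0235
log10(7.97) = 0.901458
S = (0.901458 + 0.6403) / 0.0235 = 1.541758 / 0.0235
S = 65.6

Shore A = 65.6


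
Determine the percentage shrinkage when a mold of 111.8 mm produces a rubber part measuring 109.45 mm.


Shrinkage = (mold - part) / mold * 100
= (111.8 - 109.45) / 111.8 * 100
= 2.35 / 111.8 * 100
= 2.1%

2.1%


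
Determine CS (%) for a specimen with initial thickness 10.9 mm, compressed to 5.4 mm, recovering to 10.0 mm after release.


CS = (t0 - recovered) / (t0 - ts) * 100
= (10.9 - 10.0) / (10.9 - 5.4) * 100
= 0.9 / 5.5 * 100
= 16.4%

16.4%


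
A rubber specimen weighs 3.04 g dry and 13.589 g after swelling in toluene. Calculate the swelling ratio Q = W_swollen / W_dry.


Q = W_swollen / W_dry
Q = 13.589 / 3.04
Q = 4.47

Q = 4.47


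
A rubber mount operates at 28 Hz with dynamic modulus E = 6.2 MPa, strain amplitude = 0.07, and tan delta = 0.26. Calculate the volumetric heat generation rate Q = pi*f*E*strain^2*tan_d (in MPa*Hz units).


Q = pi * f * E * strain^2 * tan_d
= pi * 28 * 6.2 * 0.07^2 * 0.26
= pi * 28 * 6.2 * 0.0049 * 0.26
= 0.6948

Q = 0.6948


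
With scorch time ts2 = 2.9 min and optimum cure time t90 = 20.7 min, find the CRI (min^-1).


CRI = 100 / (t90 - ts2)
= 100 / (20.7 - 2.9)
= 100 / 17.8
= 5.62 min^-1

5.62 min^-1


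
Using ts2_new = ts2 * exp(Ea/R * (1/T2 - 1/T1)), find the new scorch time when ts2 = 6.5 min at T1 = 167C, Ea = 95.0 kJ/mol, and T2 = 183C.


Convert temperatures: T1 = 167 + 273.15 = 440.15 K, T2 = 183 + 273.15 = 456.15 K
ts2_new = 6.5 * exp(95000 / 8.314 * (1/456.15 - 1/440.15))
1/T2 - 1/T1 = -7.9691e-05
ts2_new = 2.61 min

2.61 min


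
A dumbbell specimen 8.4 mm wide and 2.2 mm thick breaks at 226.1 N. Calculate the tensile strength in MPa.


Area = width * thickness = 8.4 * 2.2 = 18.48 mm^2
TS = force / area = 226.1 / 18.48 = 12.23 MPa

12.23 MPa


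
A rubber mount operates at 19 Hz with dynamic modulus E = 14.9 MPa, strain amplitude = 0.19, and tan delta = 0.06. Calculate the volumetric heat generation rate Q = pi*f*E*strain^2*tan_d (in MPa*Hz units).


Q = pi * f * E * strain^2 * tan_d
= pi * 19 * 14.9 * 0.19^2 * 0.06
= pi * 19 * 14.9 * 0.0361 * 0.06
= 1.9264

Q = 1.9264


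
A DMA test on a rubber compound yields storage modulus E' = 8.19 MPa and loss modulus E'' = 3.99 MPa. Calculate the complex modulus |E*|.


|E*| = sqrt(E'^2 + E''^2)
= sqrt(8.19^2 + 3.99^2)
= sqrt(67.0761 + 15.9201)
= 9.11 MPa

9.11 MPa


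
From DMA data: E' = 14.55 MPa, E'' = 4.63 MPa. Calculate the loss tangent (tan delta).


tan delta = E'' / E'
= 4.63 / 14.55
= 0.3182

tan delta = 0.3182


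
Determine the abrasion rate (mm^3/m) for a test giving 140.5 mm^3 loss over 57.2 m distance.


Rate = volume_loss / distance
= 140.5 / 57.2
= 2.456 mm^3/m

2.456 mm^3/m


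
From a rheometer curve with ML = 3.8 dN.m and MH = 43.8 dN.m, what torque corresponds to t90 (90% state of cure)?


M90 = ML + 0.9 * (MH - ML)
M90 = 3.8 + 0.9 * (43.8 - 3.8)
M90 = 3.8 + 0.9 * 40.0
M90 = 39.8 dN.m

39.8 dN.m


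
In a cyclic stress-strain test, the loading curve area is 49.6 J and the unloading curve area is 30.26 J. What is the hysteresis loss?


Hysteresis loss = loading - unloading
= 49.6 - 30.26
= 19.34 J

19.34 J


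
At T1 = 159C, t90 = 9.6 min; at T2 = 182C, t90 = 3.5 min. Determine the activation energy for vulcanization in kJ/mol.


T1 = 432.15 K, T2 = 455.15 K
1/T1 - 1/T2 = 1.1693e-04
ln(t1/t2) = ln(9.6/3.5) = 1.0090
Ea = 8.314 * 1.0090 / 1.1693e-04 = 71740.1814 J/mol
Ea = 71.74 kJ/mol

71.74 kJ/mol


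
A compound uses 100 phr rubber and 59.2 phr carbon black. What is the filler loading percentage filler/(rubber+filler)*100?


Filler % = filler / (rubber + filler) * 100
= 59.2 / (100 + 59.2) * 100
= 59.2 / 159.2 * 100
= 37.19%

37.19%


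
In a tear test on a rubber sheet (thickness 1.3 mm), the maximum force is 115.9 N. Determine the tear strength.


Tear strength = force / thickness
= 115.9 / 1.3
= 89.15 N/mm

89.15 N/mm


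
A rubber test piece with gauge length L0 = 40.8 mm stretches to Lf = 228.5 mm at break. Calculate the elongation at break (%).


Elongation = (Lf - L0) / L0 * 100
= (228.5 - 40.8) / 40.8 * 100
= 187.7 / 40.8 * 100
= 460.0%

460.0%


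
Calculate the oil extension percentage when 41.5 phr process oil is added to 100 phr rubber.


Oil % = oil / (100 + oil) * 100
= 41.5 / (100 + 41.5) * 100
= 41.5 / 141.5 * 100
= 29.33%

29.33%


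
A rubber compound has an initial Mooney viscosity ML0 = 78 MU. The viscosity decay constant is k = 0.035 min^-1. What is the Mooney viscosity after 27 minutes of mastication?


ML = ML0 * exp(-k * t)
ML = 78 * exp(-0.035 * 27)
ML = 78 * 0.3887
ML = 30.32 MU

30.32 MU


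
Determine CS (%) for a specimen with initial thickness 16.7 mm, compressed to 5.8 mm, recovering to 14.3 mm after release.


CS = (t0 - recovered) / (t0 - ts) * 100
= (16.7 - 14.3) / (16.7 - 5.8) * 100
= 2.4 / 10.9 * 100
= 22.0%

22.0%


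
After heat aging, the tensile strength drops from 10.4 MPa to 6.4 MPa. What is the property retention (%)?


Retention = aged / original * 100
= 6.4 / 10.4 * 100
= 61.5%

61.5%


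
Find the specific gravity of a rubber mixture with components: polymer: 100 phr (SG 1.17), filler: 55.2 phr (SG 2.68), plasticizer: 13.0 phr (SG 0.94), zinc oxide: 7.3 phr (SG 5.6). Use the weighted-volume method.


Sum of weights = 175.5
Volume contributions:
  polymer: 100/1.17 = 85.4701
  filler: 55.2/2.68 = 20.5970
  plasticizer: 13.0/0.94 = 13.8298
  zinc oxide: 7.3/5.6 = 1.3036
Sum of volumes = 121.2005
SG = 175.5 / 121.2005 = 1.448

SG = 1.448


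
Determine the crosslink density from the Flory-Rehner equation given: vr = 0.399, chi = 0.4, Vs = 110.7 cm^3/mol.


ln(1 - vr) = ln(1 - 0.399) = -0.5092
Numerator = -((-0.5092) + 0.399 + 0.4 * 0.399^2) = 0.0465
Denominator = 110.7 * (0.399^(1/3) - 0.399/2) = 59.4118
nu = 0.0465 / 59.4118 = 7.8234e-04 mol/cm^3

7.8234e-04 mol/cm^3


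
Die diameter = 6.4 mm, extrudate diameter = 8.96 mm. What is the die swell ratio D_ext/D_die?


Die swell ratio = D_extrudate / D_die
= 8.96 / 6.4
= 1.4

Die swell = 1.4


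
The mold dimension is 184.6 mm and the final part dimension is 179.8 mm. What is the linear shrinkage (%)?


Shrinkage = (mold - part) / mold * 100
= (184.6 - 179.8) / 184.6 * 100
= 4.8 / 184.6 * 100
= 2.6%

2.6%


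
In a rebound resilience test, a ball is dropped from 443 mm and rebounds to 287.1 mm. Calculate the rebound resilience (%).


Resilience = h_rebound / h_drop * 100
= 287.1 / 443 * 100
= 64.8%

64.8%


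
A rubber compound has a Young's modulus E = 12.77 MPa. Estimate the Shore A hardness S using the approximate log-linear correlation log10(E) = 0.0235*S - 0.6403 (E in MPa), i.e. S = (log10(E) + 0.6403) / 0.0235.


log10(E) = 0.0235*S - 0.6403  =>  S = (log10(E) + 0.6403) / 0.0235
log10(12.77) = 1.106191
S = (1.106191 + 0.6403) / 0.0235 = 1.746491 / 0.0235
S = 74.3

Shore A = 74.3


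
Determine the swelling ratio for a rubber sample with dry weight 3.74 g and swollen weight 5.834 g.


Q = W_swollen / W_dry
Q = 5.834 / 3.74
Q = 1.56

Q = 1.56


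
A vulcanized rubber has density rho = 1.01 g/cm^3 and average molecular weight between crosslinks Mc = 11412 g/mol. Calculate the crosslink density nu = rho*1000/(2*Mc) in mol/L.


nu = rho * 1000 / (2 * Mc)
nu = 1.01 * 1000 / (2 * 11412)
nu = 1010.0 / 22824
nu = 0.0443 mol/L

0.0443 mol/L


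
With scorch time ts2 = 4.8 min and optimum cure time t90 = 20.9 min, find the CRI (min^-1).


CRI = 100 / (t90 - ts2)
= 100 / (20.9 - 4.8)
= 100 / 16.1
= 6.21 min^-1

6.21 min^-1


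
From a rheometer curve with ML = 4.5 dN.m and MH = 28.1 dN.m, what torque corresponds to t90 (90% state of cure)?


M90 = ML + 0.9 * (MH - ML)
M90 = 4.5 + 0.9 * (28.1 - 4.5)
M90 = 4.5 + 0.9 * 23.6
M90 = 25.74 dN.m

25.74 dN.m


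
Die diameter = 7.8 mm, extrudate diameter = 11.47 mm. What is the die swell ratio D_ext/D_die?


Die swell ratio = D_extrudate / D_die
= 11.47 / 7.8
= 1.471

Die swell = 1.471


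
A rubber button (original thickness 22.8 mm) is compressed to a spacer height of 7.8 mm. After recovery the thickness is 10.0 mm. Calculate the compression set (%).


CS = (t0 - recovered) / (t0 - ts) * 100
= (22.8 - 10.0) / (22.8 - 7.8) * 100
= 12.8 / 15.0 * 100
= 85.3%

85.3%


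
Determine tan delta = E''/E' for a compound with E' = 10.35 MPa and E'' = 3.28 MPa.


tan delta = E'' / E'
= 3.28 / 10.35
= 0.3169

tan delta = 0.3169


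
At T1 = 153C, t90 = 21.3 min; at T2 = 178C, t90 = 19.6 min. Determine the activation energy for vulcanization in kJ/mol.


T1 = 426.15 K, T2 = 451.15 K
1/T1 - 1/T2 = 1.3003e-04
ln(t1/t2) = ln(21.3/19.6) = 0.0832
Ea = 8.314 * 0.0832 / 1.3003e-04 = 5318.1351 J/mol
Ea = 5.32 kJ/mol

5.32 kJ/mol


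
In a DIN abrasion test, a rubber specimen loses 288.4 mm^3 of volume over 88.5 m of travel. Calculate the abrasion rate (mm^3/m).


Rate = volume_loss / distance
= 288.4 / 88.5
= 3.259 mm^3/m

3.259 mm^3/m


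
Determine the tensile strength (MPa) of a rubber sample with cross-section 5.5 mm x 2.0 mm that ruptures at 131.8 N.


Area = width * thickness = 5.5 * 2.0 = 11.0 mm^2
TS = force / area = 131.8 / 11.0 = 11.98 MPa

11.98 MPa


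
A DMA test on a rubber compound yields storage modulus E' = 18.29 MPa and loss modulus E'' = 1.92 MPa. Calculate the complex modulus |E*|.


|E*| = sqrt(E'^2 + E''^2)
= sqrt(18.29^2 + 1.92^2)
= sqrt(334.5241 + 3.6864)
= 18.391 MPa

18.391 MPa


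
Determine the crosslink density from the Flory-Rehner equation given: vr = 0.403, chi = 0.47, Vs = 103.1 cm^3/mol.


ln(1 - vr) = ln(1 - 0.403) = -0.5158
Numerator = -((-0.5158) + 0.403 + 0.47 * 0.403^2) = 0.0365
Denominator = 103.1 * (0.403^(1/3) - 0.403/2) = 55.3795
nu = 0.0365 / 55.3795 = 6.5920e-04 mol/cm^3

6.5920e-04 mol/cm^3


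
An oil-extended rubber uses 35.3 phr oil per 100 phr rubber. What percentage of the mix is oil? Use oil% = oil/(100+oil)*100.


Oil % = oil / (100 + oil) * 100
= 35.3 / (100 + 35.3) * 100
= 35.3 / 135.3 * 100
= 26.09%

26.09%


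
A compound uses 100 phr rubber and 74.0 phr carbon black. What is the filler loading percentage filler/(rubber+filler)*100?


Filler % = filler / (rubber + filler) * 100
= 74.0 / (100 + 74.0) * 100
= 74.0 / 174.0 * 100
= 42.53%

42.53%


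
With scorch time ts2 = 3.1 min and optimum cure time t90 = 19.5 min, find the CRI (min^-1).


CRI = 100 / (t90 - ts2)
= 100 / (19.5 - 3.1)
= 100 / 16.4
= 6.1 min^-1

6.1 min^-1


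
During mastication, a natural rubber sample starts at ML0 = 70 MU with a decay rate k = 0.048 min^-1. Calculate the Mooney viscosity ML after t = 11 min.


ML = ML0 * exp(-k * t)
ML = 70 * exp(-0.048 * 11)
ML = 70 * 0.5898
ML = 41.28 MU

41.28 MU


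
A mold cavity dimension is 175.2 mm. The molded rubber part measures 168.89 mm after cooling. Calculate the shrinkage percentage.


Shrinkage = (mold - part) / mold * 100
= (175.2 - 168.89) / 175.2 * 100
= 6.31 / 175.2 * 100
= 3.6%

3.6%


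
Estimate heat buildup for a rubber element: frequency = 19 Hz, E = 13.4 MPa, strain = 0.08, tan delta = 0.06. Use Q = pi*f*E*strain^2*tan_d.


Q = pi * f * E * strain^2 * tan_d
= pi * 19 * 13.4 * 0.08^2 * 0.06
= pi * 19 * 13.4 * 0.0064 * 0.06
= 0.3071

Q = 0.3071


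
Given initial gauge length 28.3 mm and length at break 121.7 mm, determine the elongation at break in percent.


Elongation = (Lf - L0) / L0 * 100
= (121.7 - 28.3) / 28.3 * 100
= 93.4 / 28.3 * 100
= 330.0%

330.0%


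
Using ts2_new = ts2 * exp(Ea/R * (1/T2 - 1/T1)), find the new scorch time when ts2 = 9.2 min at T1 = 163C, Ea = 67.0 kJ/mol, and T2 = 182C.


Convert temperatures: T1 = 163 + 273.15 = 436.15 K, T2 = 182 + 273.15 = 455.15 K
ts2_new = 9.2 * exp(67000 / 8.314 * (1/455.15 - 1/436.15))
1/T2 - 1/T1 = -9.5711e-05
ts2_new = 4.25 min

4.25 min


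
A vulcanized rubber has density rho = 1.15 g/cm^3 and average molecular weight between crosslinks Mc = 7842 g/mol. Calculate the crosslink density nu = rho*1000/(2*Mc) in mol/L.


nu = rho * 1000 / (2 * Mc)
nu = 1.15 * 1000 / (2 * 7842)
nu = 1150.0 / 15684
nu = 0.0733 mol/L

0.0733 mol/L


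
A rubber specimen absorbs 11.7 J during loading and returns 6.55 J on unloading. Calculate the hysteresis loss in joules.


Hysteresis loss = loading - unloading
= 11.7 - 6.55
= 5.15 J

5.15 J


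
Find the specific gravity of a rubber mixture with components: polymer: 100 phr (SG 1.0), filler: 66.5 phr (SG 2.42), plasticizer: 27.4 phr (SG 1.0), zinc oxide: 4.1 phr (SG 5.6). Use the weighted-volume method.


Sum of weights = 198.0
Volume contributions:
  polymer: 100/1.0 = 100.0000
  filler: 66.5/2.42 = 27.4793
  plasticizer: 27.4/1.0 = 27.4000
  zinc oxide: 4.1/5.6 = 0.7321
Sum of volumes = 155.6115
SG = 198.0 / 155.6115 = 1.272

SG = 1.272


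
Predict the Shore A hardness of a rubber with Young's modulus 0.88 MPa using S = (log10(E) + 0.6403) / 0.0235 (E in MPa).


log10(E) = 0.0235*S - 0.6403  =>  S = (log10(E) + 0.6403) / 0.0235
log10(0.88) = -0.055517
S = (-0.055517 + 0.6403) / 0.0235 = 0.584783 / 0.0235
S = 24.9

Shore A = 24.9


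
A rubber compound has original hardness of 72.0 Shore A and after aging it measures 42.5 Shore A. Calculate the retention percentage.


Retention = aged / original * 100
= 42.5 / 72.0 * 100
= 59.0%

59.0%


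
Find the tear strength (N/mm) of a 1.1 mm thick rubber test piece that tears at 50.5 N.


Tear strength = force / thickness
= 50.5 / 1.1
= 45.91 N/mm

45.91 N/mm


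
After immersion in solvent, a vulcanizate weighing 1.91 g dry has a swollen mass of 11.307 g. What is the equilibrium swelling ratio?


Q = W_swollen / W_dry
Q = 11.307 / 1.91
Q = 5.92

Q = 5.92


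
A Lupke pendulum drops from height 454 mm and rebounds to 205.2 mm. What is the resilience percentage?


Resilience = h_rebound / h_drop * 100
= 205.2 / 454 * 100
= 45.2%

45.2%


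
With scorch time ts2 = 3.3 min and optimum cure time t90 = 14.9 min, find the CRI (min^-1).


CRI = 100 / (t90 - ts2)
= 100 / (14.9 - 3.3)
= 100 / 11.6
= 8.62 min^-1

8.62 min^-1


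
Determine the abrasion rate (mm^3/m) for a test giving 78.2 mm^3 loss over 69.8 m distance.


Rate = volume_loss / distance
= 78.2 / 69.8
= 1.12 mm^3/m

1.12 mm^3/m


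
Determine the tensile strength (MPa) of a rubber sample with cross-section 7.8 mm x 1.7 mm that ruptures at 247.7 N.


Area = width * thickness = 7.8 * 1.7 = 13.26 mm^2
TS = force / area = 247.7 / 13.26 = 18.68 MPa

18.68 MPa


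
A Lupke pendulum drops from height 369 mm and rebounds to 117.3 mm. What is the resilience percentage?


Resilience = h_rebound / h_drop * 100
= 117.3 / 369 * 100
= 31.8%

31.8%


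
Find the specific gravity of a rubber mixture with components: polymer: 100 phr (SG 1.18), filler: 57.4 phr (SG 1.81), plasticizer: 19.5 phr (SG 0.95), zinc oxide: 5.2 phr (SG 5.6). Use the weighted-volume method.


Sum of weights = 182.1
Volume contributions:
  polymer: 100/1.18 = 84.7458
  filler: 57.4/1.81 = 31.7127
  plasticizer: 19.5/0.95 = 20.5263
  zinc oxide: 5.2/5.6 = 0.9286
Sum of volumes = 137.9134
SG = 182.1 / 137.9134 = 1.32

SG = 1.32


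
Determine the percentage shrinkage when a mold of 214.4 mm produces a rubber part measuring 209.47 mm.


Shrinkage = (mold - part) / mold * 100
= (214.4 - 209.47) / 214.4 * 100
= 4.93 / 214.4 * 100
= 2.3%

2.3%


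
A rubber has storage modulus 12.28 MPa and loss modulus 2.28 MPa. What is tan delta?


tan delta = E'' / E'
= 2.28 / 12.28
= 0.1857

tan delta = 0.1857


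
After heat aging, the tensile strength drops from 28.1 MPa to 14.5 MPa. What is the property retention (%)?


Retention = aged / original * 100
= 14.5 / 28.1 * 100
= 51.6%

51.6%


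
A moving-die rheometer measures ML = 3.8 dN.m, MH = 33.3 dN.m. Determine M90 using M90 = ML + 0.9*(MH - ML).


M90 = ML + 0.9 * (MH - ML)
M90 = 3.8 + 0.9 * (33.3 - 3.8)
M90 = 3.8 + 0.9 * 29.5
M90 = 30.35 dN.m

30.35 dN.m


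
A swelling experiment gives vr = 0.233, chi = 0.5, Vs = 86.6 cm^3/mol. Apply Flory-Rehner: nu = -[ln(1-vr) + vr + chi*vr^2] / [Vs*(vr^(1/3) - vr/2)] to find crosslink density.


ln(1 - vr) = ln(1 - 0.233) = -0.2653
Numerator = -((-0.2653) + 0.233 + 0.5 * 0.233^2) = 0.0051
Denominator = 86.6 * (0.233^(1/3) - 0.233/2) = 43.2000
nu = 0.0051 / 43.2000 = 1.1861e-04 mol/cm^3

1.1861e-04 mol/cm^3


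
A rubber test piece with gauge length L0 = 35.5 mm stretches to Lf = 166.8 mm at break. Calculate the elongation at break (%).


Elongation = (Lf - L0) / L0 * 100
= (166.8 - 35.5) / 35.5 * 100
= 131.3 / 35.5 * 100
= 369.9%

369.9%


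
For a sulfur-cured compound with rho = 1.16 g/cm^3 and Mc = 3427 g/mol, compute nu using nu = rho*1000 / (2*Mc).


nu = rho * 1000 / (2 * Mc)
nu = 1.16 * 1000 / (2 * 3427)
nu = 1160.0 / 6854
nu = 0.1692 mol/L

0.1692 mol/L


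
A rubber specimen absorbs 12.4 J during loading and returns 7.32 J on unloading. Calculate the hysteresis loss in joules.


Hysteresis loss = loading - unloading
= 12.4 - 7.32
= 5.08 J

5.08 J


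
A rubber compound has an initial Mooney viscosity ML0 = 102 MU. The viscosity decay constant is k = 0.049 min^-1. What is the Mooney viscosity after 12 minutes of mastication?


ML = ML0 * exp(-k * t)
ML = 102 * exp(-0.049 * 12)
ML = 102 * 0.5554
ML = 56.65 MU

56.65 MU


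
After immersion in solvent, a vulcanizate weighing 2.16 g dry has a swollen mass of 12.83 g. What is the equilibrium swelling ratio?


Q = W_swollen / W_dry
Q = 12.83 / 2.16
Q = 5.94

Q = 5.94


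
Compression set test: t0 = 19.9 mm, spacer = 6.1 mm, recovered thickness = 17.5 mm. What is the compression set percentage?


CS = (t0 - recovered) / (t0 - ts) * 100
= (19.9 - 17.5) / (19.9 - 6.1) * 100
= 2.4 / 13.8 * 100
= 17.4%

17.4%


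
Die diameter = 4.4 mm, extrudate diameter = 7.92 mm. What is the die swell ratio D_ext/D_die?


Die swell ratio = D_extrudate / D_die
= 7.92 / 4.4
= 1.8

Die swell = 1.8


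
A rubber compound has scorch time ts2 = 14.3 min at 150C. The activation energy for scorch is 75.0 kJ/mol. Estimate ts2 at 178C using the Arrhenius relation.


Convert temperatures: T1 = 150 + 273.15 = 423.15 K, T2 = 178 + 273.15 = 451.15 K
ts2_new = 14.3 * exp(75000 / 8.314 * (1/451.15 - 1/423.15))
1/T2 - 1/T1 = -1.4667e-04
ts2_new = 3.81 min

3.81 min


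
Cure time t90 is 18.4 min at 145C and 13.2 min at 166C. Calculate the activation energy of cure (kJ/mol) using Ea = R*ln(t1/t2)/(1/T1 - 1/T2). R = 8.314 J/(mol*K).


T1 = 418.15 K, T2 = 439.15 K
1/T1 - 1/T2 = 1.1436e-04
ln(t1/t2) = ln(18.4/13.2) = 0.3321
Ea = 8.314 * 0.3321 / 1.1436e-04 = 24146.2022 J/mol
Ea = 24.15 kJ/mol

24.15 kJ/mol


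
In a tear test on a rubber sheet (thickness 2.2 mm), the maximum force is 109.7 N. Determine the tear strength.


Tear strength = force / thickness
= 109.7 / 2.2
= 49.86 N/mm

49.86 N/mm


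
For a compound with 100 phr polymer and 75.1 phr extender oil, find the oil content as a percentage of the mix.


Oil % = oil / (100 + oil) * 100
= 75.1 / (100 + 75.1) * 100
= 75.1 / 175.1 * 100
= 42.89%

42.89%


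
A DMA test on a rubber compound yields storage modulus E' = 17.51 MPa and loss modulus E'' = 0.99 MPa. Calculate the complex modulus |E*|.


|E*| = sqrt(E'^2 + E''^2)
= sqrt(17.51^2 + 0.99^2)
= sqrt(306.6001 + 0.9801)
= 17.538 MPa

17.538 MPa


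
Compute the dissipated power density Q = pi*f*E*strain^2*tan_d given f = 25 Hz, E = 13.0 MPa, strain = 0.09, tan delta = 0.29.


Q = pi * f * E * strain^2 * tan_d
= pi * 25 * 13.0 * 0.09^2 * 0.29
= pi * 25 * 13.0 * 0.0081 * 0.29
= 2.3984

Q = 2.3984


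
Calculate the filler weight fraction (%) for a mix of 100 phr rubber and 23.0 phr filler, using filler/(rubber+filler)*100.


Filler % = filler / (rubber + filler) * 100
= 23.0 / (100 + 23.0) * 100
= 23.0 / 123.0 * 100
= 18.7%

18.7%


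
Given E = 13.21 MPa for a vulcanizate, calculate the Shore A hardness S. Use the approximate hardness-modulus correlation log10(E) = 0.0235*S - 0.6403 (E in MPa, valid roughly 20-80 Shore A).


log10(E) = 0.0235*S - 0.6403  =>  S = (log10(E) + 0.6403) / 0.0235
log10(13.21) = 1.120903
S = (1.120903 + 0.6403) / 0.0235 = 1.761203 / 0.0235
S = 74.9

Shore A = 74.9


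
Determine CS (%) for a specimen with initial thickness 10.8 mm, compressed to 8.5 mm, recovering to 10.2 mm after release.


CS = (t0 - recovered) / (t0 - ts) * 100
= (10.8 - 10.2) / (10.8 - 8.5) * 100
= 0.6 / 2.3 * 100
= 26.1%

26.1%


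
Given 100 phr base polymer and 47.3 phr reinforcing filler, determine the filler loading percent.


Filler % = filler / (rubber + filler) * 100
= 47.3 / (100 + 47.3) * 100
= 47.3 / 147.3 * 100
= 32.11%

32.11%


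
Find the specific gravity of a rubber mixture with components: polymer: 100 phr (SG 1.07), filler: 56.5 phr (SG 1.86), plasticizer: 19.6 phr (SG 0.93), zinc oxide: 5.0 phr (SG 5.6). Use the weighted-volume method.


Sum of weights = 181.1
Volume contributions:
  polymer: 100/1.07 = 93.4579
  filler: 56.5/1.86 = 30.3763
  plasticizer: 19.6/0.93 = 21.0753
  zinc oxide: 5.0/5.6 = 0.8929
Sum of volumes = 145.8024
SG = 181.1 / 145.8024 = 1.242

SG = 1.242


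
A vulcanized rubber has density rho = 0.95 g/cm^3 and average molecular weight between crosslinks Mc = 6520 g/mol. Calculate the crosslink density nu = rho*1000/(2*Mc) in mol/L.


nu = rho * 1000 / (2 * Mc)
nu = 0.95 * 1000 / (2 * 6520)
nu = 950.0 / 13040
nu = 0.0729 mol/L

0.0729 mol/L


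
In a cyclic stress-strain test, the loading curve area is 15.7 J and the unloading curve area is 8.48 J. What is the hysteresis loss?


Hysteresis loss = loading - unloading
= 15.7 - 8.48
= 7.22 J

7.22 J


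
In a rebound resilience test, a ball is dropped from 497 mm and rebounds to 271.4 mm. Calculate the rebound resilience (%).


Resilience = h_rebound / h_drop * 100
= 271.4 / 497 * 100
= 54.6%

54.6%


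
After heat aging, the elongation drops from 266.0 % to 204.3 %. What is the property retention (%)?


Retention = aged / original * 100
= 204.3 / 266.0 * 100
= 76.8%

76.8%


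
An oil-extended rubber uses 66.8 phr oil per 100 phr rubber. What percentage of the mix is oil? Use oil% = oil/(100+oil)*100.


Oil % = oil / (100 + oil) * 100
= 66.8 / (100 + 66.8) * 100
= 66.8 / 166.8 * 100
= 40.05%

40.05%


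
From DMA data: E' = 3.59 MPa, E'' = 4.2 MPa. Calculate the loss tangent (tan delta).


tan delta = E'' / E'
= 4.2 / 3.59
= 1.1699

tan delta = 1.1699


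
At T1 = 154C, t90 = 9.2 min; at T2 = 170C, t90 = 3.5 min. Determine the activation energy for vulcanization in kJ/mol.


T1 = 427.15 K, T2 = 443.15 K
1/T1 - 1/T2 = 8.4526e-05
ln(t1/t2) = ln(9.2/3.5) = 0.9664
Ea = 8.314 * 0.9664 / 8.4526e-05 = 95059.6761 J/mol
Ea = 95.06 kJ/mol

95.06 kJ/mol


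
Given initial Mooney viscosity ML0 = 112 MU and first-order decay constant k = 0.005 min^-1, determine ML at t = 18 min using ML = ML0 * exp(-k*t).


ML = ML0 * exp(-k * t)
ML = 112 * exp(-0.005 * 18)
ML = 112 * 0.9139
ML = 102.36 MU

102.36 MU


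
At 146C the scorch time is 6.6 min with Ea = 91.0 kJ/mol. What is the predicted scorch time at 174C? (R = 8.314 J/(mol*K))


Convert temperatures: T1 = 146 + 273.15 = 419.15 K, T2 = 174 + 273.15 = 447.15 K
ts2_new = 6.6 * exp(91000 / 8.314 * (1/447.15 - 1/419.15))
1/T2 - 1/T1 = -1.4939e-04
ts2_new = 1.29 min

1.29 min


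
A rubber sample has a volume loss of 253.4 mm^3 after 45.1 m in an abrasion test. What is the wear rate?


Rate = volume_loss / distance
= 253.4 / 45.1
= 5.619 mm^3/m

5.619 mm^3/m


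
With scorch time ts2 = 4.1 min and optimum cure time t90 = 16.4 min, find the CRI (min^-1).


CRI = 100 / (t90 - ts2)
= 100 / (16.4 - 4.1)
= 100 / 12.3
= 8.13 min^-1

8.13 min^-1


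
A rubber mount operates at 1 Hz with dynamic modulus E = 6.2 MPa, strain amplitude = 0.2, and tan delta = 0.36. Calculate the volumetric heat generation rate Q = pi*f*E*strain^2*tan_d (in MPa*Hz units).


Q = pi * f * E * strain^2 * tan_d
= pi * 1 * 6.2 * 0.2^2 * 0.36
= pi * 1 * 6.2 * 0.0400 * 0.36
= 0.2805

Q = 0.2805


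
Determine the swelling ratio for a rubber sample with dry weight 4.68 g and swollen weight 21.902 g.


Q = W_swollen / W_dry
Q = 21.902 / 4.68
Q = 4.68

Q = 4.68


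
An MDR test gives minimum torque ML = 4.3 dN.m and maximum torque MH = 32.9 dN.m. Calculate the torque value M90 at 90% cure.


M90 = ML + 0.9 * (MH - ML)
M90 = 4.3 + 0.9 * (32.9 - 4.3)
M90 = 4.3 + 0.9 * 28.6
M90 = 30.04 dN.m

30.04 dN.m


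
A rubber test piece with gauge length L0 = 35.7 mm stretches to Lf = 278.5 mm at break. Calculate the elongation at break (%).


Elongation = (Lf - L0) / L0 * 100
= (278.5 - 35.7) / 35.7 * 100
= 242.8 / 35.7 * 100
= 680.1%

680.1%


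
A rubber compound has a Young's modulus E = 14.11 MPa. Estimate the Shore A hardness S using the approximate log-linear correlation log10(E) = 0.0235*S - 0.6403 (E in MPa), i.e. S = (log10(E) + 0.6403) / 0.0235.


log10(E) = 0.0235*S - 0.6403  =>  S = (log10(E) + 0.6403) / 0.0235
log10(14.11) = 1.149527
S = (1.149527 + 0.6403) / 0.0235 = 1.789827 / 0.0235
S = 76.2

Shore A = 76.2


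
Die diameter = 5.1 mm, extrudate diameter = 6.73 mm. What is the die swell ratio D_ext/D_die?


Die swell ratio = D_extrudate / D_die
= 6.73 / 5.1
= 1.32

Die swell = 1.32


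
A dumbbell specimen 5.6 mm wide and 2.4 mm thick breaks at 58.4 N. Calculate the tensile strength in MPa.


Area = width * thickness = 5.6 * 2.4 = 13.44 mm^2
TS = force / area = 58.4 / 13.44 = 4.35 MPa

4.35 MPa


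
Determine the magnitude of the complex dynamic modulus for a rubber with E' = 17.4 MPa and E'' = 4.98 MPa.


|E*| = sqrt(E'^2 + E''^2)
= sqrt(17.4^2 + 4.98^2)
= sqrt(302.7600 + 24.8004)
= 18.099 MPa

18.099 MPa


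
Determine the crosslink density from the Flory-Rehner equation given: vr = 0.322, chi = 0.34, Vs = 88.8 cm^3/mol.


ln(1 - vr) = ln(1 - 0.322) = -0.3886
Numerator = -((-0.3886) + 0.322 + 0.34 * 0.322^2) = 0.0314
Denominator = 88.8 * (0.322^(1/3) - 0.322/2) = 46.5678
nu = 0.0314 / 46.5678 = 6.7333e-04 mol/cm^3

6.7333e-04 mol/cm^3


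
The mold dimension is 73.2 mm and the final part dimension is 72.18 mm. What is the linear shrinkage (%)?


Shrinkage = (mold - part) / mold * 100
= (73.2 - 72.18) / 73.2 * 100
= 1.02 / 73.2 * 100
= 1.39%

1.39%


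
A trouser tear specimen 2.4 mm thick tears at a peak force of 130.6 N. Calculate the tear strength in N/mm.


Tear strength = force / thickness
= 130.6 / 2.4
= 54.42 N/mm

54.42 N/mm


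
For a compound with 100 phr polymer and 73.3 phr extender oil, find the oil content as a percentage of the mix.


Oil % = oil / (100 + oil) * 100
= 73.3 / (100 + 73.3) * 100
= 73.3 / 173.3 * 100
= 42.3%

42.3%


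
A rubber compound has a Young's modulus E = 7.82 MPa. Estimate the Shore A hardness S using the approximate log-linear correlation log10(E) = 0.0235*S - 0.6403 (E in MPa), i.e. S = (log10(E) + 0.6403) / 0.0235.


log10(E) = 0.0235*S - 0.6403  =>  S = (log10(E) + 0.6403) / 0.0235
log10(7.82) = 0.893207
S = (0.893207 + 0.6403) / 0.0235 = 1.533507 / 0.0235
S = 65.3

Shore A = 65.3


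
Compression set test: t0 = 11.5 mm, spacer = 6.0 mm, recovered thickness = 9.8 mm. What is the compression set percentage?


CS = (t0 - recovered) / (t0 - ts) * 100
= (11.5 - 9.8) / (11.5 - 6.0) * 100
= 1.7 / 5.5 * 100
= 30.9%

30.9%


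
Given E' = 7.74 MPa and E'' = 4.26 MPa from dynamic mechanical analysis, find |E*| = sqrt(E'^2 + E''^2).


|E*| = sqrt(E'^2 + E''^2)
= sqrt(7.74^2 + 4.26^2)
= sqrt(59.9076 + 18.1476)
= 8.835 MPa

8.835 MPa


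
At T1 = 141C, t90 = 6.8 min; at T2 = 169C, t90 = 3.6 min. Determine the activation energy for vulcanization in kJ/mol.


T1 = 414.15 K, T2 = 442.15 K
1/T1 - 1/T2 = 1.5291e-04
ln(t1/t2) = ln(6.8/3.6) = 0.6360
Ea = 8.314 * 0.6360 / 1.5291e-04 = 34580.2978 J/mol
Ea = 34.58 kJ/mol

34.58 kJ/mol


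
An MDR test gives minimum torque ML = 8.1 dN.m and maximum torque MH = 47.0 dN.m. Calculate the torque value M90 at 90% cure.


M90 = ML + 0.9 * (MH - ML)
M90 = 8.1 + 0.9 * (47.0 - 8.1)
M90 = 8.1 + 0.9 * 38.9
M90 = 43.11 dN.m

43.11 dN.m


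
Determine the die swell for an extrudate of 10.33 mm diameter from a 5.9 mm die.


Die swell ratio = D_extrudate / D_die
= 10.33 / 5.9
= 1.751

Die swell = 1.751


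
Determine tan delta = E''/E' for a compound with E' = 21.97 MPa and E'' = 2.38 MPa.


tan delta = E'' / E'
= 2.38 / 21.97
= 0.1083

tan delta = 0.1083


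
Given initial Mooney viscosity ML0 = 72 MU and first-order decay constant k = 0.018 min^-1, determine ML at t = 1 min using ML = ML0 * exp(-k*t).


ML = ML0 * exp(-k * t)
ML = 72 * exp(-0.018 * 1)
ML = 72 * 0.9822
ML = 70.72 MU

70.72 MU


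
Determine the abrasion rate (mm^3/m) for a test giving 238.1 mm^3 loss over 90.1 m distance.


Rate = volume_loss / distance
= 238.1 / 90.1
= 2.643 mm^3/m

2.643 mm^3/m


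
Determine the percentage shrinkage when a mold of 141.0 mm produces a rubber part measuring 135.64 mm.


Shrinkage = (mold - part) / mold * 100
= (141.0 - 135.64) / 141.0 * 100
= 5.36 / 141.0 * 100
= 3.8%

3.8%


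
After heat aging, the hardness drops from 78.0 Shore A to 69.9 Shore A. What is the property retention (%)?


Retention = aged / original * 100
= 69.9 / 78.0 * 100
= 89.6%

89.6%


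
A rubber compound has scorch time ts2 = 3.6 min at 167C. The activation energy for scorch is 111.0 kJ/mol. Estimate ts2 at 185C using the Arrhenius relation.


Convert temperatures: T1 = 167 + 273.15 = 440.15 K, T2 = 185 + 273.15 = 458.15 K
ts2_new = 3.6 * exp(111000 / 8.314 * (1/458.15 - 1/440.15))
1/T2 - 1/T1 = -8.9261e-05
ts2_new = 1.09 min

1.09 min


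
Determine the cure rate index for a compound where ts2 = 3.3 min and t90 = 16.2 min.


CRI = 100 / (t90 - ts2)
= 100 / (16.2 - 3.3)
= 100 / 12.9
= 7.75 min^-1

7.75 min^-1


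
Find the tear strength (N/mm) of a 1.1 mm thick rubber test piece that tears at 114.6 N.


Tear strength = force / thickness
= 114.6 / 1.1
= 104.18 N/mm

104.18 N/mm


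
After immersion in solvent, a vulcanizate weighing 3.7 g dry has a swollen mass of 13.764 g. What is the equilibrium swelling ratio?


Q = W_swollen / W_dry
Q = 13.764 / 3.7
Q = 3.72

Q = 3.72


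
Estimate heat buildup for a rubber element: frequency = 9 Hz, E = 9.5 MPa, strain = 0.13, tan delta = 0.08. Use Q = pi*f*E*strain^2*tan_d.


Q = pi * f * E * strain^2 * tan_d
= pi * 9 * 9.5 * 0.13^2 * 0.08
= pi * 9 * 9.5 * 0.0169 * 0.08
= 0.3632

Q = 0.3632


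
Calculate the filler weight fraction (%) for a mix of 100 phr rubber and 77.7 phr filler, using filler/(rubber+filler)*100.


Filler % = filler / (rubber + filler) * 100
= 77.7 / (100 + 77.7) * 100
= 77.7 / 177.7 * 100
= 43.73%

43.73%


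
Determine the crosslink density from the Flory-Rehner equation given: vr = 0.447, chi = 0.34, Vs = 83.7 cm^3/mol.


ln(1 - vr) = ln(1 - 0.447) = -0.5924
Numerator = -((-0.5924) + 0.447 + 0.34 * 0.447^2) = 0.0775
Denominator = 83.7 * (0.447^(1/3) - 0.447/2) = 45.2903
nu = 0.0775 / 45.2903 = 0.0017 mol/cm^3

0.0017 mol/cm^3


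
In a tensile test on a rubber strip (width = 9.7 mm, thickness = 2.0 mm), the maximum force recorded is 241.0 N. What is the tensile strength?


Area = width * thickness = 9.7 * 2.0 = 19.4 mm^2
TS = force / area = 241.0 / 19.4 = 12.42 MPa

12.42 MPa


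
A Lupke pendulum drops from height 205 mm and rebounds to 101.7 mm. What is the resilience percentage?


Resilience = h_rebound / h_drop * 100
= 101.7 / 205 * 100
= 49.6%

49.6%


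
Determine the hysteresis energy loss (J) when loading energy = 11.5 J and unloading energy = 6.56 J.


Hysteresis loss = loading - unloading
= 11.5 - 6.56
= 4.94 J

4.94 J


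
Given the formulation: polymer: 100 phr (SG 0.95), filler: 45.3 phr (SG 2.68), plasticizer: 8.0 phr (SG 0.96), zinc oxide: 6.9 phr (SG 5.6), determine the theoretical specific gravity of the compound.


Sum of weights = 160.2
Volume contributions:
  polymer: 100/0.95 = 105.2632
  filler: 45.3/2.68 = 16.9030
  plasticizer: 8.0/0.96 = 8.3333
  zinc oxide: 6.9/5.6 = 1.2321
Sum of volumes = 131.7316
SG = 160.2 / 131.7316 = 1.216

SG = 1.216


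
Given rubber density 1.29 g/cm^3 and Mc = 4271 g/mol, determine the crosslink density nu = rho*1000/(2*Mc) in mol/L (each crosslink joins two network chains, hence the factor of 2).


nu = rho * 1000 / (2 * Mc)
nu = 1.29 * 1000 / (2 * 4271)
nu = 1290.0 / 8542
nu = 0.1510 mol/L

0.1510 mol/L


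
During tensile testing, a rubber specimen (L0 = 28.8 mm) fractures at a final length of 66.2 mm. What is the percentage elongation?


Elongation = (Lf - L0) / L0 * 100
= (66.2 - 28.8) / 28.8 * 100
= 37.4 / 28.8 * 100
= 129.9%

129.9%


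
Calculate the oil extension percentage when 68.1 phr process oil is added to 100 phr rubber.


Oil % = oil / (100 + oil) * 100
= 68.1 / (100 + 68.1) * 100
= 68.1 / 168.1 * 100
= 40.51%

40.51%


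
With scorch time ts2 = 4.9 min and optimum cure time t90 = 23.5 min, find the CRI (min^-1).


CRI = 100 / (t90 - ts2)
= 100 / (23.5 - 4.9)
= 100 / 18.6
= 5.38 min^-1

5.38 min^-1
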